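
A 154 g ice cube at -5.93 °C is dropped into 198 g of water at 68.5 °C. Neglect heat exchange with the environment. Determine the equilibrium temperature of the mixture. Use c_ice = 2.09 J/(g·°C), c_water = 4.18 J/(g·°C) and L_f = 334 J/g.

T_f ≈ 2.3 °C

Conservation of energy gives ΣQ = 0:
warm ice to 0 °C: 154·2.09·(0 − (-5.93)) = 1908.6; melt ice: 154·334 = 51436; warm the meltwater: 643.72 T; water: 827.64(T − 68.5)
1471.4 T = 56693 − 53345 = 3348.7
T ≈ 2.28 °C — above 0 °C, consistent with complete melting.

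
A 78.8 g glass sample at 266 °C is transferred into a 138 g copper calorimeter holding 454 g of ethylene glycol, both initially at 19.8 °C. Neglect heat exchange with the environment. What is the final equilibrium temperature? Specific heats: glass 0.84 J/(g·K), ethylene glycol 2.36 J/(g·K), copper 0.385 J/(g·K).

T_f ≈ 33.5 °C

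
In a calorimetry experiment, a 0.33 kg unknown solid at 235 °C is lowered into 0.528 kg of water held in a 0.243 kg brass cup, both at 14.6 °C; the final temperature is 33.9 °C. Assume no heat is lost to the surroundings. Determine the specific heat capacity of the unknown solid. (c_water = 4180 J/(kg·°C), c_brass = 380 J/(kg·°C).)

c ≈ 669 J/(kg·°C)

Energy conservation, ΣQ = 0:
0.33·c·(33.9 − 235) + 0.528·4180·(33.9 − 14.6) + 0.243·380·(33.9 − 14.6) = 0
-66.36 c = -44378
c = -44378/-66.36 ≈ 668.7 J/(kg·°C)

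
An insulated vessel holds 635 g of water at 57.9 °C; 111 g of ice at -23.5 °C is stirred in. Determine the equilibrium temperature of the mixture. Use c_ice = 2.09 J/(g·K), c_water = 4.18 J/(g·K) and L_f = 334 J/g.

T_f ≈ 35.6 °C

Net heat exchanged in the isolated system is zero:
warm ice to 0 °C: 111·2.09·(0 − (-23.5)) = 5451.8; fusion: m_ice L_f = 111·334 = 37074; warm the meltwater: 463.98 T; water: 2654.3(T − 57.9)
3118.3 T = 153684 − 42526 = 111158
T ≈ 35.65 °C (positive, so assuming full melt was valid).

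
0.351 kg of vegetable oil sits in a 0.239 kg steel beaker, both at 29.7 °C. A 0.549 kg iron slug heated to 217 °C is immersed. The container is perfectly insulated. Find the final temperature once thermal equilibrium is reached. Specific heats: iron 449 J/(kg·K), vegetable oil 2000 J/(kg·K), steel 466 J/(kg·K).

With ΣQ=0 the equilibrium temperature is the m·c-weighted mean:
T_f = (246.5·217 + 702·29.7 + 111.37·29.7) / (246.5 + 702 + 111.37)
    = 77648 / 1059.9 ≈ 73.26 °C

T_f ≈ 73.3 °C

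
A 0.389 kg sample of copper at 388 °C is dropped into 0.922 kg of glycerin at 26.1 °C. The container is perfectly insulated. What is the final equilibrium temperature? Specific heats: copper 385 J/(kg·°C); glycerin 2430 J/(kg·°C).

T_f ≈ 48.8 °C

Heat lost by the copper equals heat gained by the glycerin:
0.389*385*(388 − T) = 0.922*2430*(T − 26.1)
149.77(388 − T) = 2240.5(T − 26.1)
2390.2 T = 116585  ⇒  T ≈ 48.78 °C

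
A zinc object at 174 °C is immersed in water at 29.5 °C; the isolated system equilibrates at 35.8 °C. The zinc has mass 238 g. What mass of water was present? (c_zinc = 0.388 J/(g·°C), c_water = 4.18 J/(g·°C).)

m ≈ 485 g

|Q_zinc| = |Q_water|:
238×0.388×(174 − 35.8) = m×4.18×(35.8 − 29.5)
26.33 m = 12762  ⇒  m ≈ 484.6 g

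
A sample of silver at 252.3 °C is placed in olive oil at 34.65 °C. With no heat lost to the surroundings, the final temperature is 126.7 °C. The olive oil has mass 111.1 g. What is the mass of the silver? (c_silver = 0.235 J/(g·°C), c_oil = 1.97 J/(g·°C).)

m ≈ 683 g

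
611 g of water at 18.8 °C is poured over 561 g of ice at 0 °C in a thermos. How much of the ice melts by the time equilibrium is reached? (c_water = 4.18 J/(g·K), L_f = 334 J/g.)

Cooling the water to 0 °C releases 611×4.18×18.8 = 48015 J.
Melting all 561 g of ice would need 561×334 = 187374 J.
That's not enough to melt it all — equilibrium is at 0 °C with ice remaining.
m_melted×334 = 48015  ⇒  m_melted ≈ 143.8 g.

m_melted ≈ 144 g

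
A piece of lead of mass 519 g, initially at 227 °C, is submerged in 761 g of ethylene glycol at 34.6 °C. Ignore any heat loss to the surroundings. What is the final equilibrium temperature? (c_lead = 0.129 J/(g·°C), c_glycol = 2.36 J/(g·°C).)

T_f ≈ 41.5 °C

Let T be the final temperature. ΣQ_i = 0:
519×0.129×(T − 227) + 761×2.36×(T − 34.6) = 0
66.95(T − 227) + 1796(T − 34.6) = 0
(66.95 + 1796) T = 66.95×227 + 1796×34.6
T = 77338 / 1862.9 = 41.5 °C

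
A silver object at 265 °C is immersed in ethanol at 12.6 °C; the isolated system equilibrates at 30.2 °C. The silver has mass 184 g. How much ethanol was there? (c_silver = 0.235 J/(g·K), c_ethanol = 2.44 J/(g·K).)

m ≈ 236 g

Heat lost by the silver = heat gained by the ethanol:
184×0.235×(265 − 30.2) = m×2.44×(30.2 − 12.6)
42.94 m = 10153  ⇒  m ≈ 236.4 g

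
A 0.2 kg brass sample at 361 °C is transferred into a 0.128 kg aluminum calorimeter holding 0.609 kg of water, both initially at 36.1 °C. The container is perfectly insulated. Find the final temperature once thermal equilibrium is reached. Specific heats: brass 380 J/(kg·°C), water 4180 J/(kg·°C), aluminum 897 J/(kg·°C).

T_f ≈ 45.1 °C

T_f is the heat-capacity-weighted average of the initial temperatures:
T_f = (76*361 + 2545.6*36.1 + 114.82*36.1) / (76 + 2545.6 + 114.82)
    = 123478 / 2736.4 ≈ 45.12 °C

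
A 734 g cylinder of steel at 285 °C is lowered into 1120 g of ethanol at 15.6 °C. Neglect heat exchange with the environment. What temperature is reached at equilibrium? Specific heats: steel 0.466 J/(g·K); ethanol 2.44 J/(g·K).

T_f ≈ 45.6 °C

Conservation of energy gives ΣQ = 0:
734·0.466·(T − 285) + 1120·2.44·(T − 15.6) = 0
342.04(T − 285) + 2732.8(T − 15.6) = 0
3074.8 T = 140114
T = 140114/3074.8 ≈ 45.57 °C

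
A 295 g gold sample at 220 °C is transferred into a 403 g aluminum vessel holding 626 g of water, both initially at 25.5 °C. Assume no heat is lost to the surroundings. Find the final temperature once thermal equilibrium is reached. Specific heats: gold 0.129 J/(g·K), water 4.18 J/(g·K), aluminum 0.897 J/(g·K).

T_f ≈ 28.0 °C

Let T be the final temperature. ΣQ_i = 0:
295*0.129*(T − 220) + 626*4.18*(T − 25.5) + 403*0.897*(T − 25.5) = 0
38.05(T − 220) + 2616.7(T − 25.5) + 361.49(T − 25.5) = 0
(38.05 + 2616.7 + 361.49) T = 38.05*220 + 2616.7*25.5 + 361.49*25.5
T = 84315/3016.2 ≈ 27.95 °C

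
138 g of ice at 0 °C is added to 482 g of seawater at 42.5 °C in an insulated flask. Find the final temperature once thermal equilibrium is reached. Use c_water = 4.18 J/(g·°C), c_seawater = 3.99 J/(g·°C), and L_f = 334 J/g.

Net heat exchanged in the isolated system is zero:
latent heat to melt: 138·334 = 46092
  meltwater 0→T: 138·4.18·T = 576.84 T
  seawater: 1923.2(T − 42.5)
2500 T = 81735 − 46092 = 35643
T ≈ 14.26 °C. Since T > 0 °C, the all-ice-melts assumption holds.

T_f ≈ 14.3 °C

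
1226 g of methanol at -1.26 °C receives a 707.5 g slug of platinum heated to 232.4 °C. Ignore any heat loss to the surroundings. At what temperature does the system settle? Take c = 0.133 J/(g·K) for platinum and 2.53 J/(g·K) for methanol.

T_f is the heat-capacity-weighted average of the initial temperatures:
T_f = (94.1×232.4 + 3101.8×(-1.26)) / (94.1 + 3101.8)
    = 17960 / 3195.9 ≈ 5.62 °C

T_f ≈ 5.6 °C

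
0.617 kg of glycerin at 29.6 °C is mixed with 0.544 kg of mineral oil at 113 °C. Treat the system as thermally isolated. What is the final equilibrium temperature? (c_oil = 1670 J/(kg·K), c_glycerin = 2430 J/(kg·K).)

With ΣQ=0 the equilibrium temperature is the m·c-weighted mean:
T_f = (908.48×113 + 1499.3×29.6) / (908.48 + 1499.3)
    = 147038 / 2407.8 ≈ 61.07 °C

T_f ≈ 61.1 °C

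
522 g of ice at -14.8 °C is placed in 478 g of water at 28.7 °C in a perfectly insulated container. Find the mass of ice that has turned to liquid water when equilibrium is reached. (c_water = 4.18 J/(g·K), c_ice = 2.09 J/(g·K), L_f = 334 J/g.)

Cooling the water to 0 °C releases 478·4.18·28.7 = 57344 J.
Of that, 522·2.09·14.8 = 16147 J goes to bring the ice to 0 °C, leaving 41197 J.
Fully melting the ice requires m_ice L_f = 522·334 = 174348 J.
41197 J < 174348 J, so only part of the ice melts and the system sits at 0 °C.
m_melt = 41197 / L_f = 123.3 g.

m_melted ≈ 123 g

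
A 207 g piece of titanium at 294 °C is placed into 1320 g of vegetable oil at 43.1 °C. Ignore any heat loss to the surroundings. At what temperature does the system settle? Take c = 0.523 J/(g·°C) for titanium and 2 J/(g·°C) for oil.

T_f ≈ 53.0 °C

Net heat exchanged in the isolated system is zero:
207×0.523×(T − 294) + 1320×2×(T − 43.1) = 0
2748.3 T = 145613
T = 145613/2748.3 ≈ 52.98 °C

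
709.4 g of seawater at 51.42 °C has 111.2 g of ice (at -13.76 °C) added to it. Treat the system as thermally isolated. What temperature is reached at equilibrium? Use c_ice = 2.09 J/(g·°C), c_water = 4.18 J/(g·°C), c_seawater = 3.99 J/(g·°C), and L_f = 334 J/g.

Net heat exchanged in the isolated system is zero:
warm ice to 0 °C: 111.2·2.09·(0 − (-13.76)) = 3197.9; latent heat to melt: 111.2·334 = 37141; meltwater 0→T: 111.2·4.18·T = 464.82 T; seawater: 2830.5(T − 51.42)
3295.3 T = 145545 − 40339 = 105206
T ≈ 31.93 °C (positive, so assuming full melt was valid).

T_f ≈ 31.9 °C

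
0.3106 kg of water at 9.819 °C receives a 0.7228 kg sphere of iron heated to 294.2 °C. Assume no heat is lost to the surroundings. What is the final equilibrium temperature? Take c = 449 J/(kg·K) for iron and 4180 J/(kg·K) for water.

Setting the total heat transfer to zero:
0.7228×449×(T − 294.2) + 0.3106×4180×(T − 9.819) = 0
1622.8 T = 108227
T = 108227/1622.8 ≈ 66.69 °C

T_f ≈ 66.7 °C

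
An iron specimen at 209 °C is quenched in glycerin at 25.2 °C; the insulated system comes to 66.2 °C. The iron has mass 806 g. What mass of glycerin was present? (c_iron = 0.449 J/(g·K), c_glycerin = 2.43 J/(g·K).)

Energy conservation, ΣQ = 0:
806×0.449×(66.2 − 209) + m×2.43×(66.2 − 25.2) = 0
99.63 m = 51678
m = 51678/99.63 ≈ 518.7 g

m ≈ 519 g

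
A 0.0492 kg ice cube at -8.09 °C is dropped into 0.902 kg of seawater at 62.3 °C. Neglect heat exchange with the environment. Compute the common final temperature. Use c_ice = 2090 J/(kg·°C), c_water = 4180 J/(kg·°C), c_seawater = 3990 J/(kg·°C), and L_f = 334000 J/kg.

Net heat exchanged in the isolated system is zero:
warm ice to 0 °C: 0.0492·2090·(0 − (-8.09)) = 831.88
  melt ice: 0.0492·334000 = 16433
  meltwater 0→T: 0.0492·4180·T = 205.66 T
  seawater: 3599(T − 62.3)
3804.6 T = 224216 − 17265 = 206952
T ≈ 54.39 °C — above 0 °C, consistent with complete melting.

T_f ≈ 54.4 °C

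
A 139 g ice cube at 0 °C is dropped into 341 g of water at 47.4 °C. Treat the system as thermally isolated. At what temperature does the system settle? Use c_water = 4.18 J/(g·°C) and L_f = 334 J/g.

Setting the total heat transfer to zero:
fusion: m_ice L_f = 139·334 = 46426; meltwater 0→T: 139·4.18·T = 581.02 T; water: 1425.4(T − 47.4)
2006.4 T = 67563 − 46426 = 21137
T ≈ 10.53 °C — above 0 °C, consistent with complete melting.

T_f ≈ 10.5 °C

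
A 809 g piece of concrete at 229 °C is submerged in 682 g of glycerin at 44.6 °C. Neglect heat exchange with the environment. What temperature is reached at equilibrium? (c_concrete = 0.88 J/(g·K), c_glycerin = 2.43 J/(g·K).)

T_f ≈ 100.0 °C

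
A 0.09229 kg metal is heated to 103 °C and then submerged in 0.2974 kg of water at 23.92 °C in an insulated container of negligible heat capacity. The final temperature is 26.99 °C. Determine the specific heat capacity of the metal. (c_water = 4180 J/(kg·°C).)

c ≈ 544 J/(kg·°C)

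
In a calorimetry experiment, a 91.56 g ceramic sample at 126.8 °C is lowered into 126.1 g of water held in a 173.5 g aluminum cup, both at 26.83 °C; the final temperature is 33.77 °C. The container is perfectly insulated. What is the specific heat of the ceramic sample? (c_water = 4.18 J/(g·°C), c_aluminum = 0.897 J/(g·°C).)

Let T be the final temperature. ΣQ_i = 0:
91.56·c·(33.77 − 126.8) + 126.1·4.18·(33.77 − 26.83) + 173.5·0.897·(33.77 − 26.83) = 0
-8517.8 c = -4738.1
c = -4738.1/-8517.8 ≈ 0.5563 J/(g·°C)

c ≈ 0.556 J/(g·°C)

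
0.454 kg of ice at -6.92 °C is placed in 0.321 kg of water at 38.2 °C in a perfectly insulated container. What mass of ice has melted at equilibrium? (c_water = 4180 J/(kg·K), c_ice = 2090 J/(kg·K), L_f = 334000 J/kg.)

Water can give up m c ΔT = 0.321×4180×38.2 = 51256 J before reaching 0 °C.
Warming the ice to 0 °C takes 0.454×2090×6.92 = 6566.1 J, leaving 44690 J for melting.
To melt every bit of ice: 0.454×334000 = 151636 J.
Since 44690 < 151636 J, not all the ice melts; equilibrium is at 0 °C.
Mass melted = 44690/334000 ≈ 0.1338 kg.

m_melted ≈ 0.134 kg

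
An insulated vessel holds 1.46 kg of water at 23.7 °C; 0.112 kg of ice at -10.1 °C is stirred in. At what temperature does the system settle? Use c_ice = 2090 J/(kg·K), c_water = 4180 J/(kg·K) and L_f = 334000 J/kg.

Sum of m c ΔT and latent-heat terms is zero:
ice -10.1→0 °C: 0.112·2090·10.1 = 2364.2
  melt ice: 0.112·334000 = 37408
  meltwater 0→T: 0.112·4180·T = 468.16 T
  water: 6102.8(T − 23.7)
6571 T = 144636 − 39772 = 104864
T ≈ 15.96 °C. Since T > 0 °C, the all-ice-melts assumption holds.

T_f ≈ 16.0 °C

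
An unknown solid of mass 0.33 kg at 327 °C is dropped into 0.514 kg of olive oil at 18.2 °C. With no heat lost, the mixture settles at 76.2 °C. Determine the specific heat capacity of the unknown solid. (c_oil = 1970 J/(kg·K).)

m_s c (T_s − T_f) = m_oil c_oil (T_f − T_0):
0.33×c×(327 − 76.2) = 0.514×1970×(76.2 − 18.2)
82.76 c = 58730  ⇒  c ≈ 709.6 J/(kg·K)

c ≈ 710 J/(kg·K)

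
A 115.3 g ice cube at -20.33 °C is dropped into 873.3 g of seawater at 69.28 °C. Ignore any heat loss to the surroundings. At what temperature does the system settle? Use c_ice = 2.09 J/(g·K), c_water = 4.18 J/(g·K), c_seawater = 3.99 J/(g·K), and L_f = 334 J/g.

T_f ≈ 49.9 °C

Setting the total heat transfer to zero:
ice -20.33→0 °C: 115.3·2.09·20.33 = 4899.1
  latent heat to melt: 115.3·334 = 38510
  warm the meltwater: 481.95 T
  seawater cools: 873.3·3.99·(T − 69.28) = 3484.5(T − 69.28)
3966.4 T = 241404 − 43409 = 197995
T ≈ 49.92 °C. Since T > 0 °C, the all-ice-melts assumption holds.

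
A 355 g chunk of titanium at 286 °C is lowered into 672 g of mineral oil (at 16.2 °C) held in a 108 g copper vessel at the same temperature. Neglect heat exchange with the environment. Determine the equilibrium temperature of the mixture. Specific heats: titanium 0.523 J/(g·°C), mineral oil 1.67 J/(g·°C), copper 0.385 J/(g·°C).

Net heat exchanged in the isolated system is zero:
355×0.523×(T − 286) + 672×1.67×(T − 16.2) + 108×0.385×(T − 16.2) = 0
(185.67 + 1122.2 + 41.58) T = 185.67×286 + 1122.2×16.2 + 41.58×16.2
T = 71954 / 1349.5 = 53.3 °C

T_f ≈ 53.3 °C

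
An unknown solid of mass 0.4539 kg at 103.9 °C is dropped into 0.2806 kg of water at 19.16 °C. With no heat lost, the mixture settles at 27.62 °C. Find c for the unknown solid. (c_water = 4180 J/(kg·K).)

c ≈ 287 J/(kg·K)

m_s c (T_s − T_f) = m_water c_water (T_f − T_0):
0.4539·c·(103.9 − 27.62) = 0.2806·4180·(27.62 − 19.16)
34.62 c = 9922.8  ⇒  c ≈ 286.6 J/(kg·K)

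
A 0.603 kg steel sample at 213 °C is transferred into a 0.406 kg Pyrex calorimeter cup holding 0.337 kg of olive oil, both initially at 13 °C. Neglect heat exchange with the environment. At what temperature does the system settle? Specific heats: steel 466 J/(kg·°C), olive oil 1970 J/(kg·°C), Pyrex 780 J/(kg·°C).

T_f ≈ 57.5 °C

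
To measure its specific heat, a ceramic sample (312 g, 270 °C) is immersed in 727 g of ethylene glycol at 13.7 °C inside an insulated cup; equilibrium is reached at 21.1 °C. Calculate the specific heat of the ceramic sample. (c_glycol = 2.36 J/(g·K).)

Net heat exchanged in the isolated system is zero:
312·c·(21.1 − 270) + 727·2.36·(21.1 − 13.7) = 0
-77657 c = -12696
c = -12696/-77657 ≈ 0.1635 J/(g·K)

c ≈ 0.163 J/(g·K)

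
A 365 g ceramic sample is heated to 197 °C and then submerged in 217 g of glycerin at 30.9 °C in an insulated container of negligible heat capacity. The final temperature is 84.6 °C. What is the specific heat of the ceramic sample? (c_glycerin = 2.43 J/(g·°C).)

c ≈ 0.69 J/(g·°C)

m_s c (T_s − T_f) = m_glycerin c_glycerin (T_f − T_0):
365×c×(197 − 84.6) = 217×2.43×(84.6 − 30.9)
41026 c = 28317  ⇒  c ≈ 0.6902 J/(g·°C)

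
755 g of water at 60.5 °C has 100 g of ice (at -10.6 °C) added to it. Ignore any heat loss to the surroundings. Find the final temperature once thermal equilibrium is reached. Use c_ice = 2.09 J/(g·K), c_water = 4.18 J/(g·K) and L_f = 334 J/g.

Taking heat into each body as positive, Σ m c ΔT = 0:
ice -10.6→0 °C: 100×2.09×10.6 = 2215.4; latent heat to melt: 100×334 = 33400; warm the meltwater: 418 T; water cools: 755×4.18×(T − 60.5) = 3155.9(T − 60.5)
3573.9 T = 190932 − 35615 = 155317
T ≈ 43.46 °C (positive, so assuming full melt was valid).

T_f ≈ 43.5 °C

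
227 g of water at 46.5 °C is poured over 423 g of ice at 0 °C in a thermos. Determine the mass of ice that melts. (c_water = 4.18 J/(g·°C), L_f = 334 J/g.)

m_melted ≈ 132 g

Cooling the water to 0 °C releases 227·4.18·46.5 = 44122 J.
Fully melting the ice requires m_ice L_f = 423·334 = 141282 J.
Since 44122 < 141282 J, not all the ice melts; equilibrium is at 0 °C.
m_melted·334 = 44122  ⇒  m_melted ≈ 132.1 g.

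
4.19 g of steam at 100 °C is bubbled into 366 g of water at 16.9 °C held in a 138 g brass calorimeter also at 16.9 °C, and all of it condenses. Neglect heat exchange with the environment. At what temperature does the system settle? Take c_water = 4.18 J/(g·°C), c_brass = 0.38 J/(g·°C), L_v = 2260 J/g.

Sum of m c ΔT and latent-heat terms is zero:
steam→water at 100 °C releases m L_v = 4.19×2260 = 9469.4
  condensed water 100 °C→T: 17.51(T − 100)
  water warms: 366×4.18×(T − 16.9) = 1529.9(T − 16.9)
  brass cup: 138×0.38×(T − 16.9) = 52.44(T − 16.9)
1599.8 T = 9469.4 + 1751.4 + 26741 = 37962
T ≈ 23.73 °C — below 100 °C, confirming all the steam condensed.

T_f ≈ 23.7 °C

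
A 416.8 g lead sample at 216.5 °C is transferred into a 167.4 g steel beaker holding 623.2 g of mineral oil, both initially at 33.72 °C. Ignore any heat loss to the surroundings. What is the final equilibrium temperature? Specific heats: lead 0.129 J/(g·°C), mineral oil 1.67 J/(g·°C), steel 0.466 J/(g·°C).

Net heat exchanged in the isolated system is zero:
416.8*0.129*(T − 216.5) + 623.2*1.67*(T − 33.72) + 167.4*0.466*(T − 33.72) = 0
53.77(T − 216.5) + 1040.7(T − 33.72) + 78.01(T − 33.72) = 0
1172.5 T = 49365
T ≈ 42.10 °C

T_f ≈ 42.1 °C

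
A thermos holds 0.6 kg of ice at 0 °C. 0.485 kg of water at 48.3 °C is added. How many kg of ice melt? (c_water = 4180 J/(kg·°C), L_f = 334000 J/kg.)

m_melted ≈ 0.293 kg

Water can give up m c ΔT = 0.485×4180×48.3 = 97919 J before reaching 0 °C.
Melting all 0.6 kg of ice would need 0.6×334000 = 200400 J.
97919 J < 200400 J, so only part of the ice melts and the system sits at 0 °C.
Mass melted = 97919/334000 ≈ 0.2932 kg.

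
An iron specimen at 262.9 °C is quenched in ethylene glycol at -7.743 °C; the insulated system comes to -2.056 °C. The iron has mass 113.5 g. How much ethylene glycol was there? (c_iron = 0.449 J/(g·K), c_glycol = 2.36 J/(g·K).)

m ≈ 1010 g

Setting the total heat transfer to zero:
113.5·0.449·(-2.056 − 262.9) + m·2.36·(-2.056 − (-7.743)) = 0
13.42 m = 13503
m = 13503/13.42 ≈ 1006 g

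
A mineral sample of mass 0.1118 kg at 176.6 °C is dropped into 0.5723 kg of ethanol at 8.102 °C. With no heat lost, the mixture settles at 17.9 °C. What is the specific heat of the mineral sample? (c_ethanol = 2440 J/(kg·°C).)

Conservation of energy gives ΣQ = 0:
0.1118×c×(17.9 − 176.6) + 0.5723×2440×(17.9 − 8.102) = 0
-17.74 c = -13682
c = -13682/-17.74 ≈ 771.1 J/(kg·°C)

c ≈ 771 J/(kg·°C)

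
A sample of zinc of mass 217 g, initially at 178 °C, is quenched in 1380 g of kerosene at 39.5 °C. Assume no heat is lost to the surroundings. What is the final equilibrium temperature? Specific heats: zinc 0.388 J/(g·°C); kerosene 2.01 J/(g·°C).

T_f ≈ 43.6 °C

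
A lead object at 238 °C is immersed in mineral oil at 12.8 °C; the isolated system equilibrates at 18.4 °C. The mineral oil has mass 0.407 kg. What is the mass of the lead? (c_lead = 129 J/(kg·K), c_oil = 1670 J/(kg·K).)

m ≈ 0.134 kg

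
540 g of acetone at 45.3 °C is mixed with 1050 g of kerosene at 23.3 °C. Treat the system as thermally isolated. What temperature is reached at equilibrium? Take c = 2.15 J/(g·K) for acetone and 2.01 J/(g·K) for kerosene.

With ΣQ=0 the equilibrium temperature is the m·c-weighted mean:
T_f = (1161·45.3 + 2110.5·23.3) / (1161 + 2110.5)
    = 101768 / 3271.5 ≈ 31.11 °C

T_f ≈ 31.1 °C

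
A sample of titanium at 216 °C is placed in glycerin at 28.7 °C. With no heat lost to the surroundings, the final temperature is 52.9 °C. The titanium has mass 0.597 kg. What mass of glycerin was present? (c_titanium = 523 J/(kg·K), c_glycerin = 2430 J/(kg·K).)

|Q_titanium| = |Q_glycerin|:
0.597×523×(216 − 52.9) = m×2430×(52.9 − 28.7)
58806 m = 50925  ⇒  m ≈ 0.866 kg

m ≈ 0.866 kg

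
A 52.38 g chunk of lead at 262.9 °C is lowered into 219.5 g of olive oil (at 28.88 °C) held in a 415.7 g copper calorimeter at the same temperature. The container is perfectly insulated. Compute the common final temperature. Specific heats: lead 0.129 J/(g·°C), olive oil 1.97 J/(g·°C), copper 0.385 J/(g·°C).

T_f ≈ 31.5 °C

Heat gained plus heat lost sum to zero:
52.38·0.129·(T − 262.9) + 219.5·1.97·(T − 28.88) + 415.7·0.385·(T − 28.88) = 0
(6.757 + 432.42 + 160.04) T = 6.757·262.9 + 432.42·28.88 + 160.04·28.88
T = 18887/599.22 ≈ 31.52 °C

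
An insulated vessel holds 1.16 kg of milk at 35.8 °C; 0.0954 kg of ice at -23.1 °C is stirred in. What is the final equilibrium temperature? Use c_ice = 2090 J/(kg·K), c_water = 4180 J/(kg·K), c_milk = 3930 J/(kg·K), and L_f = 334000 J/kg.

T_f ≈ 25.6 °C

Heat gained plus heat lost sum to zero:
warm ice to 0 °C: 0.0954·2090·(0 − (-23.1)) = 4605.8; fusion: m_ice L_f = 0.0954·334000 = 31864; meltwater 0→T: 0.0954·4180·T = 398.77 T; milk cools: 1.16·3930·(T − 35.8) = 4558.8(T − 35.8)
4957.6 T = 163205 − 36469 = 126736
T ≈ 25.56 °C — above 0 °C, consistent with complete melting.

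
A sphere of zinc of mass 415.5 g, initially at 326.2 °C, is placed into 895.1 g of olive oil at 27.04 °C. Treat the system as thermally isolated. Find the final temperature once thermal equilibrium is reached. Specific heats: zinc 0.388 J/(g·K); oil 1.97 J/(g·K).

T_f ≈ 52.1 °C

Set heat shed by the hot body equal to heat absorbed by the cold body:
415.5*0.388*(326.2 − T) = 895.1*1.97*(T − 27.04)
161.21(326.2 − T) = 1763.3(T − 27.04)
1924.6 T = 100269  ⇒  T ≈ 52.10 °C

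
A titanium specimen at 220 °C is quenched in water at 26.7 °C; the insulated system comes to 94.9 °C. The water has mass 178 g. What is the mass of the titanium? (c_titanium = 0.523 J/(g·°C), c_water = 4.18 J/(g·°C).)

m ≈ 776 g

Heat lost by the titanium = heat gained by the water:
m×0.523×(220 − 94.9) = 178×4.18×(94.9 − 26.7)
65.43 m = 50744  ⇒  m ≈ 775.6 g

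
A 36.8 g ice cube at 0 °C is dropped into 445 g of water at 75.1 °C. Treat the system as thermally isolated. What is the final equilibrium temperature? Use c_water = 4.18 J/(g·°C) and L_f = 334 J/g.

Setting the total heat transfer to zero:
melt ice: 36.8×334 = 12291
  meltwater 0→T: 36.8×4.18×T = 153.82 T
  water: 1860.1(T − 75.1)
2013.9 T = 139694 − 12291 = 127402
T ≈ 63.26 °C — above 0 °C, consistent with complete melting.

T_f ≈ 63.3 °C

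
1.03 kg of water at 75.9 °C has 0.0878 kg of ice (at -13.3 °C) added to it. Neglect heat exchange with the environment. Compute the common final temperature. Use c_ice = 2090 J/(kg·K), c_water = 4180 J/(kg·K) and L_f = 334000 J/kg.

T_f ≈ 63.1 °C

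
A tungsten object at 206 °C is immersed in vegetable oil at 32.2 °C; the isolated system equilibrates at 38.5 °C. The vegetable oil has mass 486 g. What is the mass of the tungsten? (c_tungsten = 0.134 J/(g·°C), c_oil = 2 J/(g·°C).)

|Q_tungsten| = |Q_oil|:
m×0.134×(206 − 38.5) = 486×2×(38.5 − 32.2)
22.45 m = 6123.6  ⇒  m ≈ 272.8 g

m ≈ 273 g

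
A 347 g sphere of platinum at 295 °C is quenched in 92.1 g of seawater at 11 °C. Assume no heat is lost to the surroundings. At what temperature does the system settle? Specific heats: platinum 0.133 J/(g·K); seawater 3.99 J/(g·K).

With ΣQ=0 the equilibrium temperature is the m·c-weighted mean:
T_f = (46.15×295 + 367.48×11) / (46.15 + 367.48)
    = 17657 / 413.63 ≈ 42.69 °C

T_f ≈ 42.7 °C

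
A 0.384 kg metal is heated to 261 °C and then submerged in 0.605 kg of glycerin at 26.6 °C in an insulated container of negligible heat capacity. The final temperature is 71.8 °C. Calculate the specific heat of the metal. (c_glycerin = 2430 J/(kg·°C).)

Heat lost by the metal = heat gained by the glycerin:
0.384×c×(261 − 71.8) = 0.605×2430×(71.8 − 26.6)
72.65 c = 66451  ⇒  c ≈ 914.6 J/(kg·°C)

c ≈ 915 J/(kg·°C)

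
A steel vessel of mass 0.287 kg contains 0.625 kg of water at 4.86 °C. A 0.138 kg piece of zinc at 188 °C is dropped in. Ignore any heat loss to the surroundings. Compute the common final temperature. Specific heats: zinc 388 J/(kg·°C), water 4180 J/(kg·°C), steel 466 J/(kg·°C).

T_f ≈ 8.4 °C

Conservation of energy gives ΣQ = 0:
0.138*388*(T − 188) + 0.625*4180*(T − 4.86) + 0.287*466*(T − 4.86) = 0
(53.54 + 2612.5 + 133.74) T = 53.54*188 + 2612.5*4.86 + 133.74*4.86
T = 23413/2799.8 ≈ 8.36 °C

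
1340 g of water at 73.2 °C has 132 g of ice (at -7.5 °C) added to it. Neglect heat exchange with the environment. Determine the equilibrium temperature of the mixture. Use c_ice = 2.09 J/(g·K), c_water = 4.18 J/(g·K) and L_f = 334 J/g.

Sum of m c ΔT and latent-heat terms is zero:
ice -7.5→0 °C: 132·2.09·7.5 = 2069.1; fusion: m_ice L_f = 132·334 = 44088; meltwater 0→T: 132·4.18·T = 551.76 T; water cools: 1340·4.18·(T − 73.2) = 5601.2(T − 73.2)
6153 T = 410008 − 46157 = 363851
T ≈ 59.13 °C (positive, so assuming full melt was valid).

T_f ≈ 59.1 °C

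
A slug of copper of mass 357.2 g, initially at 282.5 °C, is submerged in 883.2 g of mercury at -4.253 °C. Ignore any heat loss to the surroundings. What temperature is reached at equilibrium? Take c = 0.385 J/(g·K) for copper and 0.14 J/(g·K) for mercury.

|Q_copper| = |Q_mercury|:
357.2*0.385*(282.5 − T) = 883.2*0.14*(T − (-4.253))
137.52(282.5 − T) = 123.65(T − (-4.253))
261.17 T = 38324  ⇒  T ≈ 146.74 °C

T_f ≈ 146.7 °C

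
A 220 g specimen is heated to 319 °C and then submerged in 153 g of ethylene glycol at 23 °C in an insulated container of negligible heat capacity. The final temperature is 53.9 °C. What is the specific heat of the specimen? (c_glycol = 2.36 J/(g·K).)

m_s c (T_s − T_f) = m_glycol c_glycol (T_f − T_0):
220×c×(319 − 53.9) = 153×2.36×(53.9 − 23)
58322 c = 11157  ⇒  c ≈ 0.1913 J/(g·K)

c ≈ 0.191 J/(g·K)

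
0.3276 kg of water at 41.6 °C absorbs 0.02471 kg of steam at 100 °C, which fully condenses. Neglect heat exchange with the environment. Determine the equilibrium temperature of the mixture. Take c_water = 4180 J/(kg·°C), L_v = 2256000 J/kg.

T_f ≈ 83.5 °C

Conservation of energy gives ΣQ = 0:
latent heat released on condensation: 0.02471×2256000 = 55746
  condensed water 100 °C→T: 103.29(T − 100)
  original water: 1369.4(T − 41.6)
1472.7 T = 55746 + 10329 + 56966 = 123040
T ≈ 83.55 °C (< 100 °C, so full condensation is consistent).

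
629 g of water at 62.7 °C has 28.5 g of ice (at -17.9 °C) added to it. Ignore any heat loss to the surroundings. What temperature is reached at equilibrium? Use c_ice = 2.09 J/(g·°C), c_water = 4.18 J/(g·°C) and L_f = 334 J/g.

T_f ≈ 56.1 °C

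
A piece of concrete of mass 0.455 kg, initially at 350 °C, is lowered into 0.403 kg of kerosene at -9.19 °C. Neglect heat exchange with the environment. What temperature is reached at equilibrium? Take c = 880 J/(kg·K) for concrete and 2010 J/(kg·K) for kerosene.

T_f ≈ 109.6 °C

Set heat shed by the hot body equal to heat absorbed by the cold body:
0.455·880·(350 − T) = 0.403·2010·(T − (-9.19))
400.4(350 − T) = 810.03(T − (-9.19))
1210.4 T = 132696  ⇒  T ≈ 109.63 °C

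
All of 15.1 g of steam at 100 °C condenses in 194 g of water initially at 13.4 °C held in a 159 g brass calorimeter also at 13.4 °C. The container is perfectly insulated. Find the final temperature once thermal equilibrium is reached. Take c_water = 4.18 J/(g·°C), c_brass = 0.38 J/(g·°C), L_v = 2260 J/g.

Sum of m c ΔT and latent-heat terms is zero:
condense steam: −15.1·2260 = −34126
  condensate cools 100→T: 15.1·4.18·(T − 100) = 63.12(T − 100)
  water warms: 194·4.18·(T − 13.4) = 810.92(T − 13.4)
  cup: 60.42(T − 13.4)
934.46 T = 34126 + 6311.8 + 11676 = 52114
T ≈ 55.77 °C — below 100 °C, confirming all the steam condensed.

T_f ≈ 55.8 °C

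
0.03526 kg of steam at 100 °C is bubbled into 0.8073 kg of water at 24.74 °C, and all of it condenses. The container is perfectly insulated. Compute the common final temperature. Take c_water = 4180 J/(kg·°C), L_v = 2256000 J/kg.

T_f ≈ 50.5 °C

Taking heat into each body as positive, Σ m c ΔT = 0:
steam→water at 100 °C releases m L_v = 0.03526×2256000 = 79547; condensed water 100 °C→T: 147.39(T − 100); water warms: 0.8073×4180×(T − 24.74) = 3374.5(T − 24.74)
3521.9 T = 79547 + 14739 + 83485 = 177771
T ≈ 50.48 °C, under the boiling point, so the assumption holds.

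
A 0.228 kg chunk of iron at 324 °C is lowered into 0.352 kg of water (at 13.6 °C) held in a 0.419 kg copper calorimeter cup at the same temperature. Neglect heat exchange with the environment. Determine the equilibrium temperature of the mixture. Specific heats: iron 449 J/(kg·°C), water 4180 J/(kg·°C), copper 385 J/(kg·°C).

T_f is the heat-capacity-weighted average of the initial temperatures:
T_f = (102.37*324 + 1471.4*13.6 + 161.31*13.6) / (102.37 + 1471.4 + 161.31)
    = 55373 / 1735 ≈ 31.91 °C

T_f ≈ 31.9 °C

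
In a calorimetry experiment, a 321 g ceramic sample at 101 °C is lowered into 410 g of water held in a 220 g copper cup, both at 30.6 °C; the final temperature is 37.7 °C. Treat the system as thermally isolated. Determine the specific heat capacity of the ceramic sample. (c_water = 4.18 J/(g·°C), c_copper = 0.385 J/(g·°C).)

c ≈ 0.628 J/(g·°C)

Setting the total heat transfer to zero:
321·c·(37.7 − 101) + 410·4.18·(37.7 − 30.6) + 220·0.385·(37.7 − 30.6) = 0
-20319 c = -12769
c = -12769/-20319 ≈ 0.6284 J/(g·°C)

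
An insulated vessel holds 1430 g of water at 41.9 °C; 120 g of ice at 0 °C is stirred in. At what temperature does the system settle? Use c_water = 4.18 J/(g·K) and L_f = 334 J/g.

T_f ≈ 32.5 °C

Energy conservation, ΣQ = 0:
melt ice: 120·334 = 40080
  warm the meltwater: 501.6 T
  water cools: 1430·4.18·(T − 41.9) = 5977.4(T − 41.9)
6479 T = 250453 − 40080 = 210373
T ≈ 32.47 °C — above 0 °C, consistent with complete melting.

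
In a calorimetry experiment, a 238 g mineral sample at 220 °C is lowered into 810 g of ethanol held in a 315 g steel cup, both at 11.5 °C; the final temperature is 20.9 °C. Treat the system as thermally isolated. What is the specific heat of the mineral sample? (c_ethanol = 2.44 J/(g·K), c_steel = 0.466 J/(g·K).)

c ≈ 0.421 J/(g·K)

Heat gained plus heat lost sum to zero:
238×c×(20.9 − 220) + 810×2.44×(20.9 − 11.5) + 315×0.466×(20.9 − 11.5) = 0
-47386 c = -19958
c = -19958/-47386 ≈ 0.4212 J/(g·K)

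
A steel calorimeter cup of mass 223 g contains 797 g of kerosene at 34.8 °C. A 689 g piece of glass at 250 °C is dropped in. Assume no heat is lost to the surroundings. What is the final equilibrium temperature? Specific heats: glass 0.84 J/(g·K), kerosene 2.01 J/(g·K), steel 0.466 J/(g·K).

T_f ≈ 89.3 °C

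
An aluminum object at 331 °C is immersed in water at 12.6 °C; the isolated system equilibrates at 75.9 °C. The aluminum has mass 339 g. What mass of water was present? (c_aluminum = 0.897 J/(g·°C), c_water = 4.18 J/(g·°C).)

Taking heat into each body as positive, Σ m c ΔT = 0:
339·0.897·(75.9 − 331) + m·4.18·(75.9 − 12.6) = 0
264.59 m = 77572
m = 77572/264.59 ≈ 293.2 g

m ≈ 293 g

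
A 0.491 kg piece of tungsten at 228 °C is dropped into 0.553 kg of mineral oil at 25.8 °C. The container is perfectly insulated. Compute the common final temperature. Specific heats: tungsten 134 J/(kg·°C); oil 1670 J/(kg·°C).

T_f ≈ 39.2 °C

Taking heat into each body as positive, Σ m c ΔT = 0:
0.491×134×(T − 228) + 0.553×1670×(T − 25.8) = 0
(65.79 + 923.51) T = 65.79×228 + 923.51×25.8
T ≈ 39.25 °C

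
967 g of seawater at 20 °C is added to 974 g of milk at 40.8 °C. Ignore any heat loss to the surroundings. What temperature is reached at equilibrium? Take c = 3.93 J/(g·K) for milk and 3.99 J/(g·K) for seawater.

Setting the total heat transfer to zero:
974*3.93*(T − 40.8) + 967*3.99*(T − 20) = 0
3827.8(T − 40.8) + 3858.3(T − 20) = 0
(3827.8 + 3858.3) T = 3827.8*40.8 + 3858.3*20
T = 233342 / 7686.2 = 30.4 °C

T_f ≈ 30.4 °C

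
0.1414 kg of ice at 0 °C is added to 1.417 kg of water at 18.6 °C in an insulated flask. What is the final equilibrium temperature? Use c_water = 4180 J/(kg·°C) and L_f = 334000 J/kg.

T_f ≈ 9.7 °C

Heat gained plus heat lost sum to zero:
latent heat to melt: 0.1414×334000 = 47228; warm the meltwater: 591.05 T; water: 5923.1(T − 18.6)
6514.1 T = 110169 − 47228 = 62941
T ≈ 9.66 °C (positive, so assuming full melt was valid).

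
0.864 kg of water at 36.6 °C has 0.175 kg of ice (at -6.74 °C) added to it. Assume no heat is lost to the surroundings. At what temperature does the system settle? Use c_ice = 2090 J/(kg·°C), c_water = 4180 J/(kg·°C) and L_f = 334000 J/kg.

T_f ≈ 16.4 °C

Energy conservation, ΣQ = 0:
warm ice to 0 °C: 0.175×2090×(0 − (-6.74)) = 2465.2
  fusion: m_ice L_f = 0.175×334000 = 58450
  warm the meltwater: 731.5 T
  water: 3611.5(T − 36.6)
4343 T = 132182 − 60915 = 71266
T ≈ 16.41 °C — above 0 °C, consistent with complete melting.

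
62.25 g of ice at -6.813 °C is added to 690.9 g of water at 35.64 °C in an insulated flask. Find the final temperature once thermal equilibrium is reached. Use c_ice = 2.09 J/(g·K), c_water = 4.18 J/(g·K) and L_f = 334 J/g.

Taking heat into each body as positive, Σ m c ΔT = 0:
ice -6.813→0 °C: 62.25·2.09·6.813 = 886.39; fusion: m_ice L_f = 62.25·334 = 20792; warm the meltwater: 260.2 T; water cools: 690.9·4.18·(T − 35.64) = 2888(T − 35.64)
3148.2 T = 102927 − 21678 = 81249
T ≈ 25.81 °C (positive, so assuming full melt was valid).

T_f ≈ 25.8 °C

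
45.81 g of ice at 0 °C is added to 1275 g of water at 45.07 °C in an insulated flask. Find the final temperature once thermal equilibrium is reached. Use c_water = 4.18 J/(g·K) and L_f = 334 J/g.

T_f ≈ 40.7 °C

Net heat exchanged in the isolated system is zero:
fusion: m_ice L_f = 45.81×334 = 15301; warm the meltwater: 191.49 T; water: 5329.5(T − 45.07)
5521 T = 240201 − 15301 = 224900
T ≈ 40.74 °C — above 0 °C, consistent with complete melting.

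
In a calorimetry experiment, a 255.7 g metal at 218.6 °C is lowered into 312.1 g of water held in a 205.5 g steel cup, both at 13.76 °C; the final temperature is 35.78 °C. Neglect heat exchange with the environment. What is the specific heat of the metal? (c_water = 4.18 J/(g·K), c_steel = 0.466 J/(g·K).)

c ≈ 0.66 J/(g·K)

Heat gained plus heat lost sum to zero:
255.7·c·(35.78 − 218.6) + 312.1·4.18·(35.78 − 13.76) + 205.5·0.466·(35.78 − 13.76) = 0
-46747 c = -30836
c = -30836/-46747 ≈ 0.6596 J/(g·K)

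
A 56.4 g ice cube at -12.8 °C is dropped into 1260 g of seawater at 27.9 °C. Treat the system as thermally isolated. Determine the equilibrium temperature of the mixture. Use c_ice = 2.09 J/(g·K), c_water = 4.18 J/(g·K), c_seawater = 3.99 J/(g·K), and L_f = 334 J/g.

T_f ≈ 22.8 °C

Energy balance with sensible and latent terms:
ice -12.8→0 °C: 56.4·2.09·12.8 = 1508.8
  latent heat to melt: 56.4·334 = 18838
  warm the meltwater: 235.75 T
  seawater cools: 1260·3.99·(T − 27.9) = 5027.4(T − 27.9)
5263.2 T = 140264 − 20346 = 119918
T ≈ 22.78 °C. Since T > 0 °C, the all-ice-melts assumption holds.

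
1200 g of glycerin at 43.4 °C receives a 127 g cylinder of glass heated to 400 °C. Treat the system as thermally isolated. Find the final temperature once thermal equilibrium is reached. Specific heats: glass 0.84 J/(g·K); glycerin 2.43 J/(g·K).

T_f ≈ 56.0 °C

Conservation of energy gives ΣQ = 0:
127·0.84·(T − 400) + 1200·2.43·(T − 43.4) = 0
106.68(T − 400) + 2916(T − 43.4) = 0
(106.68 + 2916) T = 106.68·400 + 2916·43.4
T = 169226 / 3022.7 = 56 °C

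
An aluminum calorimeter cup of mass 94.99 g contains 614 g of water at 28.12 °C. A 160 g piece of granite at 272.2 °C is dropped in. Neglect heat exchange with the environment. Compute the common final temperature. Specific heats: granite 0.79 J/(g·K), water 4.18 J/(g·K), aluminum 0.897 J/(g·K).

T_f ≈ 39.2 °C

Conservation of energy gives ΣQ = 0:
160·0.79·(T − 272.2) + 614·4.18·(T − 28.12) + 94.99·0.897·(T − 28.12) = 0
2778.1 T = 108973
T = 108973/2778.1 ≈ 39.23 °C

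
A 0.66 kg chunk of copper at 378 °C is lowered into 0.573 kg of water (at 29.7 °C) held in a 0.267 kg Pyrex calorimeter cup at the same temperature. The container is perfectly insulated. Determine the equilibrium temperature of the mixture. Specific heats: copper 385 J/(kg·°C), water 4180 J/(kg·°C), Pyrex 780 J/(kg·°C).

T_f ≈ 60.7 °C

Let T be the final temperature. ΣQ_i = 0:
0.66×385×(T − 378) + 0.573×4180×(T − 29.7) + 0.267×780×(T − 29.7) = 0
254.1(T − 378) + 2395.1(T − 29.7) + 208.26(T − 29.7) = 0
(254.1 + 2395.1 + 208.26) T = 254.1×378 + 2395.1×29.7 + 208.26×29.7
T = 173371/2857.5 ≈ 60.67 °C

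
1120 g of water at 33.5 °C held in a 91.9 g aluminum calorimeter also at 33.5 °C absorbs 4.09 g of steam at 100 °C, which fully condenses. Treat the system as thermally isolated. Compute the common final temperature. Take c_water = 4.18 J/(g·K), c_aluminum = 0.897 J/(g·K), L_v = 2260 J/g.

T_f ≈ 35.7 °C

Energy balance with sensible and latent terms:
condense steam: −4.09×2260 = −9243.4; condensed water 100 °C→T: 17.1(T − 100); original water: 4681.6(T − 33.5); cup: 82.43(T − 33.5)
4781.1 T = 9243.4 + 1709.6 + 159595 = 170548
T ≈ 35.67 °C, under the boiling point, so the assumption holds.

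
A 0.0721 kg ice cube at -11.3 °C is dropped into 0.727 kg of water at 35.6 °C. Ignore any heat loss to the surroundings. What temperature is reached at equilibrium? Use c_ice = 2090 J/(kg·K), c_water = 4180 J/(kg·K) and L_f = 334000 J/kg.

Sum of m c ΔT and latent-heat terms is zero:
ice -11.3→0 °C: 0.0721×2090×11.3 = 1702.8; latent heat to melt: 0.0721×334000 = 24081; meltwater 0→T: 0.0721×4180×T = 301.38 T; water cools: 0.727×4180×(T − 35.6) = 3038.9(T − 35.6)
3340.2 T = 108183 − 25784 = 82399
T ≈ 24.67 °C — above 0 °C, consistent with complete melting.

T_f ≈ 24.7 °C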